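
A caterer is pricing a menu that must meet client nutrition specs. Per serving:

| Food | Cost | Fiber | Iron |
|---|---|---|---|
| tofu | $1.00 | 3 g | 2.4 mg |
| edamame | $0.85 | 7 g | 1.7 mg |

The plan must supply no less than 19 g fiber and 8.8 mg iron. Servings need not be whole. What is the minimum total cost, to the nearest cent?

$3.90

For a min-cost LP with two ≥-constraints, a basic feasible solution has at most two positive variables.
tofu only: max(19/3, 8.8/2.4) = 6.333 servings → $6.33.
edamame only: max(19/7, 8.8/1.7) = 5.176 servings → $4.40.
tofu + edamame with both tight: 2.504 servings and 1.641 servings → $3.90.
So the least-cost plan costs $3.90.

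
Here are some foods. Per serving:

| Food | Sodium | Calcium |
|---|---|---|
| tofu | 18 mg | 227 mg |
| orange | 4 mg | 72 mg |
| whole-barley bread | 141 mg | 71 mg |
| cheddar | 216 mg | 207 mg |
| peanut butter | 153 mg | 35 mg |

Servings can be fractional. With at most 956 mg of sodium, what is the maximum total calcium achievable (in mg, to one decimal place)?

17208.0 mg

Calcium per mg sodium: orange 18, tofu 12.61, cheddar 0.9583, whole-barley bread 0.5035, peanut butter 0.2288.
With no serving limits, spend the whole sodium allowance on orange: 956 mg / 4 mg × 72 mg = 17208.0 mg.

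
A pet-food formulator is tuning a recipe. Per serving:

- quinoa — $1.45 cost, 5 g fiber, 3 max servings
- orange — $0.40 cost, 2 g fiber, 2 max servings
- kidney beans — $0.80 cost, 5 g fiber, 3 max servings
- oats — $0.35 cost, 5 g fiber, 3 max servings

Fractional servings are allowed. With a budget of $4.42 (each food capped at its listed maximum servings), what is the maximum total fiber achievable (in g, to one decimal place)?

Fiber per dollar: oats 14.29, kidney beans 6.25, orange 5, quinoa 3.448.
Take 3 servings of oats: spends $1.05, +15.0 g fiber (running total 15.0 g).
Take 3 servings of kidney beans: spends $2.40, +15.0 g fiber (running total 30.0 g).
Take 2 servings of orange: spends $0.80, +4.0 g fiber (running total 34.0 g).
Take 0.1172 servings of quinoa: spends $0.17, +0.6 g fiber (running total 34.6 g).
Filling greedily by fiber-per-dollar is optimal for one linear limit, giving 34.6 g.

34.6 g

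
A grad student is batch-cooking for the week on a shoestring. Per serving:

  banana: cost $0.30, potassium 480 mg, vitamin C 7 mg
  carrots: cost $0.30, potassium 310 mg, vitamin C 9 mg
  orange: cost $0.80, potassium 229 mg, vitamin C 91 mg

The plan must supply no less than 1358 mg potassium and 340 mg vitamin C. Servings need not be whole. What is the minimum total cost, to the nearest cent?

With two linear requirements the optimum uses one or two foods; enumerate the corners.
banana only: max(1358/480, 340/7) = 48.57 servings → $14.57.
carrots only: max(1358/310, 340/9) = 37.78 servings → $11.33.
orange only: max(1358/229, 340/91) = 5.93 servings → $4.74.
banana + carrots: the both-tight solution has a negative serving — not a feasible corner.
banana + orange with both tight: 1.087 servings and 3.653 servings → $3.25.
carrots + orange with both tight: 1.748 servings and 3.563 servings → $3.38.
The minimum over all feasible corners is $3.25.

$3.25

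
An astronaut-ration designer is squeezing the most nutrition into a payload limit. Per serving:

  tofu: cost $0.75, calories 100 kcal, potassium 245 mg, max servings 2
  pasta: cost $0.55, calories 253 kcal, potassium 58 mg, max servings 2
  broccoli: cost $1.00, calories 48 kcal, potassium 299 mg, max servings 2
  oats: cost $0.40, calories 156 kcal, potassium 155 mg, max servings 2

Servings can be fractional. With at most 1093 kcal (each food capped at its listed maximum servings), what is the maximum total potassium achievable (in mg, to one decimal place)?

Potassium per kcal: broccoli 6.229, tofu 2.45, oats 0.9936, pasta 0.2292.
Take 2 servings of broccoli: uses 96 kcal, +598.0 mg potassium (running total 598.0 mg).
Take 2 servings of tofu: uses 200 kcal, +490.0 mg potassium (running total 1088.0 mg).
Take 2 servings of oats: uses 312 kcal, +310.0 mg potassium (running total 1398.0 mg).
Take 1.917 servings of pasta: uses 485 kcal, +111.2 mg potassium (running total 1509.2 mg).
Filling greedily by potassium-per-kcal is optimal for one linear limit, giving 1509.2 mg.

1509.2 mg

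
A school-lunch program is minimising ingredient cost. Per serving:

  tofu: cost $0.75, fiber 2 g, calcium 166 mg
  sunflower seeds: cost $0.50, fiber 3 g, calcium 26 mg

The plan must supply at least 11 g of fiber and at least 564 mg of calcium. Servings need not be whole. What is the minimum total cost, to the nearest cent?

$3.15

The cheapest plan sits at a corner of the feasible region — with two constraints it uses at most two foods.
tofu only: max(11/2, 564/166) = 5.5 servings → $4.12.
sunflower seeds only: max(11/3, 564/26) = 21.69 servings → $10.85.
tofu + sunflower seeds with both tight: 3.152 servings and 1.565 servings → $3.15.
Cheapest feasible corner: $3.15.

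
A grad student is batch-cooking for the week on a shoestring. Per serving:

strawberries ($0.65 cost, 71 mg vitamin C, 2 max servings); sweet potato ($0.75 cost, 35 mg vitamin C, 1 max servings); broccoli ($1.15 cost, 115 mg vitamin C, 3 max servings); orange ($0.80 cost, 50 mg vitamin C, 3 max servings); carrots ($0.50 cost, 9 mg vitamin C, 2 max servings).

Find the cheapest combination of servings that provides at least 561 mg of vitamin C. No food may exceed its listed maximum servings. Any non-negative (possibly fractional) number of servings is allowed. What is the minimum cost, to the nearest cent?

$5.93

Cost per mg of vitamin C: strawberries $0.0092, broccoli $0.0100, orange $0.0160, sweet potato $0.0214, carrots $0.0556.
Take 2 servings of strawberries: +142.0 mg vitamin C for $1.30 (total $1.30, still need 419.0 mg).
Take 3 servings of broccoli: +345.0 mg vitamin C for $3.45 (total $4.75, still need 74.0 mg).
Take 1.48 servings of orange: +74.0 mg vitamin C for $1.18 (total $5.93, still need 0.0 mg).
Greedy by cheapest-per-mg is optimal for a single linear constraint, so the minimum cost is $5.93.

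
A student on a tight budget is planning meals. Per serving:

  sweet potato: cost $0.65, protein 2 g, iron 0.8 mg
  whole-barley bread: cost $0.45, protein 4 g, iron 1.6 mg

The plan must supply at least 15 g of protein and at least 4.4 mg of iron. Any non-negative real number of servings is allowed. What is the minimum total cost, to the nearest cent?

sweet potato only: max(15/2, 4.4/0.8) = 7.5 servings → $4.88.
whole-barley bread only: max(15/4, 4.4/1.6) = 3.75 servings → $1.69.
sweet potato + whole-barley bread (both tight): parallel constraints — no distinct corner.
So the least-cost plan costs $1.69.

$1.69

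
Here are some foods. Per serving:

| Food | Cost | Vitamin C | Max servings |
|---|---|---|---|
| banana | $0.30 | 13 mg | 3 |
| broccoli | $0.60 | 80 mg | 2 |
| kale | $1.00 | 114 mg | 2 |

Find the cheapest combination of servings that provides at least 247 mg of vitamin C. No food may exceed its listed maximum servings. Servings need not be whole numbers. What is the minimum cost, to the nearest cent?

Cost per mg of vitamin C: broccoli $0.0075, kale $0.0088, banana $0.0231.
Take 2 servings of broccoli: +160.0 mg vitamin C for $1.20 (total $1.20, still need 87.0 mg).
Take 0.7632 servings of kale: +87.0 mg vitamin C for $0.76 (total $1.96, still need 0.0 mg).
Greedy by cheapest-per-mg is optimal for a single linear constraint, so the minimum cost is $1.96.

$1.96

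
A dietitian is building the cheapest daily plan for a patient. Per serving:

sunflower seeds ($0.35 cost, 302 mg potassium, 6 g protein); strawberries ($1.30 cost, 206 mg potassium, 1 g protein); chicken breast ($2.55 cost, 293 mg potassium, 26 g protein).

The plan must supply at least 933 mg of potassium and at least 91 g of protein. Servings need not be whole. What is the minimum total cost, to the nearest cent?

$5.31

The cheapest plan sits at a corner of the feasible region — with two constraints it uses at most two foods.
sunflower seeds only: max(933/302, 91/6) = 15.17 servings → $5.31.
strawberries only: max(933/206, 91/1) = 91 servings → $118.30.
chicken breast only: max(933/293, 91/26) = 3.5 servings → $8.93.
sunflower seeds + strawberries: intersection lies outside the first quadrant.
sunflower seeds + chicken breast with both targets exact would need a negative amount; discard.
strawberries + chicken breast: the both-tight solution has a negative serving — not a feasible corner.
So the least-cost plan costs $5.31.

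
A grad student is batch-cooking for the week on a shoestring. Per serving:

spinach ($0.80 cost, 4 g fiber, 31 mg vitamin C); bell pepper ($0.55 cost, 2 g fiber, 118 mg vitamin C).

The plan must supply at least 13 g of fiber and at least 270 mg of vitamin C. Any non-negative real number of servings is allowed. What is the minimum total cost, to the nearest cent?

spinach only: max(13/4, 270/31) = 8.71 servings → $6.97.
bell pepper only: max(13/2, 270/118) = 6.5 servings → $3.58.
spinach + bell pepper with both tight: 2.424 servings and 1.651 servings → $2.85.
The minimum over all feasible corners is $2.85.

$2.85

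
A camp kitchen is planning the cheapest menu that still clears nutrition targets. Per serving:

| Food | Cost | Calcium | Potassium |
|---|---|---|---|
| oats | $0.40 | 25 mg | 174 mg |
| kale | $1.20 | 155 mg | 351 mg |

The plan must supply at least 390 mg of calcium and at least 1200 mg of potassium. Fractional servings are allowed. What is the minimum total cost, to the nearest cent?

An LP optimum is at a vertex; with two nutrient constraints at most two foods are used. Check each candidate.
oats only: max(390/25, 1200/174) = 15.6 servings → $6.24.
kale only: max(390/155, 1200/351) = 3.419 servings → $4.10.
oats + kale with both tight: 2.699 servings and 2.081 servings → $3.58.
The minimum over all feasible corners is $3.58.

$3.58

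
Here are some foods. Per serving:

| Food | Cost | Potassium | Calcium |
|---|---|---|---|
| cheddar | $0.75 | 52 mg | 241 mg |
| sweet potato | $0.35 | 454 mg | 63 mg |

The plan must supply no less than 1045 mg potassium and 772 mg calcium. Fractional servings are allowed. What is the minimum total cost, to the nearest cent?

$2.71

Compare the cost at each extreme point of the feasible region.
cheddar only: max(1045/52, 772/241) = 20.1 servings → $15.07.
sweet potato only: max(1045/454, 772/63) = 12.25 servings → $4.29.
cheddar + sweet potato with both tight: 2.682 servings and 1.995 servings → $2.71.
Cheapest feasible corner: $2.71.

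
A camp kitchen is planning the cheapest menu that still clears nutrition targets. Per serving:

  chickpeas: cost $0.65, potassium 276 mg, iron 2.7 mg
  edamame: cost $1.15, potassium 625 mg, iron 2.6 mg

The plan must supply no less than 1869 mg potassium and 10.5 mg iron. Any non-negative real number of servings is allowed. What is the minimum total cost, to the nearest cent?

$3.69

This is a tiny linear program; its minimum lies at a vertex of the feasible set. List the vertices and price them.
chickpeas only: max(1869/276, 10.5/2.7) = 6.772 servings → $4.40.
edamame only: max(1869/625, 10.5/2.6) = 4.038 servings → $4.64.
chickpeas + edamame with both tight: 1.756 servings and 2.215 servings → $3.69.
The minimum over all feasible corners is $3.69.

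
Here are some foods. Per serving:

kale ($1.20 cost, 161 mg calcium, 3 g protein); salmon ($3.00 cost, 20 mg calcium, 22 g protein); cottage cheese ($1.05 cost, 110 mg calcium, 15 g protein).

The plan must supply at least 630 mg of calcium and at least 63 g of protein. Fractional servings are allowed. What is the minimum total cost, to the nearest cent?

A basic optimal solution has at most two foods positive. Try each food alone and each pair with both targets met exactly.
kale only: max(630/161, 63/3) = 21 servings → $25.20.
salmon only: max(630/20, 63/22) = 31.5 servings → $94.50.
cottage cheese only: max(630/110, 63/15) = 5.727 servings → $6.01.
kale + salmon with both tight: 3.619 servings and 2.37 servings → $11.45.
kale + cottage cheese with both tight: 1.209 servings and 3.958 servings → $5.61.
salmon + cottage cheese: intersection lies outside the first quadrant.
The minimum over all feasible corners is $5.61.

$5.61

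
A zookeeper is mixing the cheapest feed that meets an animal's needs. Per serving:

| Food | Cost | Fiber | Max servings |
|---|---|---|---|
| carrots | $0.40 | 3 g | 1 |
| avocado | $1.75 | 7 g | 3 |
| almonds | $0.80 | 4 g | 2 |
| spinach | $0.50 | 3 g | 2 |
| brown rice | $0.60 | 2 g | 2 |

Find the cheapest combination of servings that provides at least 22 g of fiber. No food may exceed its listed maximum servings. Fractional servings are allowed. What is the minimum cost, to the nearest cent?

$4.25

Cost per g of fiber: carrots $0.1333, spinach $0.1667, almonds $0.2000, avocado $0.2500, brown rice $0.3000.
Take 1 serving of carrots: +3.0 g fiber for $0.40 (total $0.40, still need 19.0 g).
Take 2 servings of spinach: +6.0 g fiber for $1.00 (total $1.40, still need 13.0 g).
Take 2 servings of almonds: +8.0 g fiber for $1.60 (total $3.00, still need 5.0 g).
Take 0.7143 servings of avocado: +5.0 g fiber for $1.25 (total $4.25, still need 0.0 g).
Filling from the cheapest source first is optimal under one linear minimum: $4.25.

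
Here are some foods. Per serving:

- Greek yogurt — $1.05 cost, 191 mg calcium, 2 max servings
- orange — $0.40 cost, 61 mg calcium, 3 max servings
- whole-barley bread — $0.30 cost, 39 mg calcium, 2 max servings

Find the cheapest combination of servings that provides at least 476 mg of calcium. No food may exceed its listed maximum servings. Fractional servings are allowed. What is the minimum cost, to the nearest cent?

Cost per mg of calcium: Greek yogurt $0.0055, orange $0.0066, whole-barley bread $0.0077.
Take 2 servings of Greek yogurt: +382.0 mg calcium for $2.10 (total $2.10, still need 94.0 mg).
Take 1.541 servings of orange: +94.0 mg calcium for $0.62 (total $2.72, still need 0.0 mg).
Filling from the cheapest source first is optimal under one linear minimum: $2.72.

$2.72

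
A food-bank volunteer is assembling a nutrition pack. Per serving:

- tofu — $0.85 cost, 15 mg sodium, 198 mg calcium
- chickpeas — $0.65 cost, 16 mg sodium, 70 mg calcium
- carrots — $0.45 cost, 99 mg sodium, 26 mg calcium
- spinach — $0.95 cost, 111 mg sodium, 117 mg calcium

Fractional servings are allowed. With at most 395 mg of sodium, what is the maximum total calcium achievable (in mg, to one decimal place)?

5214.0 mg

Calcium per mg sodium: tofu 13.2, chickpeas 4.375, spinach 1.054, carrots 0.2626.
With no serving limits, spend the whole sodium allowance on tofu: 395 mg / 15 mg × 198 mg = 5214.0 mg.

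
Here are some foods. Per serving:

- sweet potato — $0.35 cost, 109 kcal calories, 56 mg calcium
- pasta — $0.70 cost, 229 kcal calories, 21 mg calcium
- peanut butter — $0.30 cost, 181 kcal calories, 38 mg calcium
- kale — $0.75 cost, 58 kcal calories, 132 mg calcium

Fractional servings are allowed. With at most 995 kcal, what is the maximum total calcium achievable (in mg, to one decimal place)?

2264.5 mg

Calcium per kcal: kale 2.276, sweet potato 0.5138, peanut butter 0.2099, pasta 0.0917.
With no serving limits, spend the whole calories allowance on kale: 995 kcal / 58 kcal × 132 mg = 2264.5 mg.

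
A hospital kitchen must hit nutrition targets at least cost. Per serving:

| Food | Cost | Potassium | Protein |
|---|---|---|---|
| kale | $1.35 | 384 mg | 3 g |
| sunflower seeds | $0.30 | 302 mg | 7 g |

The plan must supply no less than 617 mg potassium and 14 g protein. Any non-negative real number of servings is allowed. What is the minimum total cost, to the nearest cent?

$0.61

An LP optimum is at a vertex; with two nutrient constraints at most two foods are used. Check each candidate.
kale only: max(617/384, 14/3) = 4.667 servings → $6.30.
sunflower seeds only: max(617/302, 14/7) = 2.043 servings → $0.61.
kale + sunflower seeds with both tight: 0.05107 servings and 1.978 servings → $0.66.
Cheapest feasible corner: $0.61.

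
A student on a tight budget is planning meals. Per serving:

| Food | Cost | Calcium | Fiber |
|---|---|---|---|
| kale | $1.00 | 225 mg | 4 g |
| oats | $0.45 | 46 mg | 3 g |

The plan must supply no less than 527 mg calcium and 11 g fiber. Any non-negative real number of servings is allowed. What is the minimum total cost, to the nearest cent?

$2.53

An LP optimum is at a vertex; with two nutrient constraints at most two foods are used. Check each candidate.
kale only: max(527/225, 11/4) = 2.75 servings → $2.75.
oats only: max(527/46, 11/3) = 11.46 servings → $5.16.
kale + oats with both tight: 2.189 servings and 0.7475 servings → $2.53.
So the least-cost plan costs $2.53.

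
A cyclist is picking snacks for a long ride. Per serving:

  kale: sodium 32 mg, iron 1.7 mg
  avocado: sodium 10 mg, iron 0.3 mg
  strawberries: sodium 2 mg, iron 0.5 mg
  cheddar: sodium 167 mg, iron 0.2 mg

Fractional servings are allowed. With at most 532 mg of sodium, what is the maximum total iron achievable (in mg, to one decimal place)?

133.0 mg

Iron per mg sodium: strawberries 0.25, kale 0.05312, avocado 0.03, cheddar 0.001198.
With no serving limits, spend the whole sodium allowance on strawberries: 532 mg / 2 mg × 0.5 mg = 133.0 mg.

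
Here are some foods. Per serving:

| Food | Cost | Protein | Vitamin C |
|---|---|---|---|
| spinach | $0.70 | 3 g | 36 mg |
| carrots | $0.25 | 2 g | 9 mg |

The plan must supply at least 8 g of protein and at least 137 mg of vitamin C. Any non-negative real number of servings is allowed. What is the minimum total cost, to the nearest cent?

$2.66

At the optimum either one food covers both requirements or two foods hit both targets exactly; no other combination can be cheaper.
spinach only: max(8/3, 137/36) = 3.806 servings → $2.66.
carrots only: max(8/2, 137/9) = 15.22 servings → $3.81.
spinach + carrots: the both-tight solution has a negative serving — not a feasible corner.
So the least-cost plan costs $2.66.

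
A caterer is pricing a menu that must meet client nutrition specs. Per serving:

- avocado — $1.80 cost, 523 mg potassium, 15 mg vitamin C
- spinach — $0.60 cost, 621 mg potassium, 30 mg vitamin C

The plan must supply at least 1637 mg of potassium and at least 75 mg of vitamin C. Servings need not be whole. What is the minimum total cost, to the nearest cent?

$1.58

This is a tiny linear program; its minimum lies at a vertex of the feasible set. List the vertices and price them.
avocado only: max(1637/523, 75/15) = 5 servings → $9.00.
spinach only: max(1637/621, 75/30) = 2.636 servings → $1.58.
avocado + spinach with both tight: 0.3976 servings and 2.301 servings → $2.10.
So the least-cost plan costs $1.58.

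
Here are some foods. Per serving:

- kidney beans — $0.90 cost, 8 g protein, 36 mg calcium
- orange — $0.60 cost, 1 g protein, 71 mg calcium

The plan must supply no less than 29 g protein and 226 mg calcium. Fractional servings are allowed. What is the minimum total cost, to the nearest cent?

$3.96

Minimising a linear cost over {protein ≥ 29, calcium ≥ 226, servings ≥ 0} — the optimum is at a vertex, using one or two foods.
kidney beans only: max(29/8, 226/36) = 6.278 servings → $5.65.
orange only: max(29/1, 226/71) = 29 servings → $17.40.
kidney beans + orange with both tight: 3.445 servings and 1.436 servings → $3.96.
So the least-cost plan costs $3.96.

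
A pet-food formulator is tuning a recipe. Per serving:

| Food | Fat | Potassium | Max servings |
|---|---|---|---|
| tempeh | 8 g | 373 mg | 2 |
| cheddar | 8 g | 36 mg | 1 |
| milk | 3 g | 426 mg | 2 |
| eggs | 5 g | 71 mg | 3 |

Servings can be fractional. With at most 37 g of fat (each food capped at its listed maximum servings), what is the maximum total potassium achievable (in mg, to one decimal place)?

Potassium per g fat: milk 142, tempeh 46.62, eggs 14.2, cheddar 4.5.
Take 2 servings of milk: uses 6 g fat, +852.0 mg potassium (running total 852.0 mg).
Take 2 servings of tempeh: uses 16 g fat, +746.0 mg potassium (running total 1598.0 mg).
Take 3 servings of eggs: uses 15 g fat, +213.0 mg potassium (running total 1811.0 mg).
Filling greedily by potassium-per-g fat is optimal for one linear limit, giving 1811.0 mg.

1811.0 mg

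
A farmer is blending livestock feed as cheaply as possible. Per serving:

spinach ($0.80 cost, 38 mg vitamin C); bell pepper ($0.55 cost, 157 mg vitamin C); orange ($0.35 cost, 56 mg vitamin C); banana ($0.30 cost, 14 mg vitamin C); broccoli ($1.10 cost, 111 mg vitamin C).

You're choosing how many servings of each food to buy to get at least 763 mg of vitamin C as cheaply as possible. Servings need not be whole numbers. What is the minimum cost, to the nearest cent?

$2.67

Cost per mg of vitamin C: bell pepper $0.0035, orange $0.0063, broccoli $0.0099, spinach $0.0211, banana $0.0214.
With no serving limits, use only bell pepper: 763 mg / 157 mg = 4.86 servings × $0.55 = $2.67.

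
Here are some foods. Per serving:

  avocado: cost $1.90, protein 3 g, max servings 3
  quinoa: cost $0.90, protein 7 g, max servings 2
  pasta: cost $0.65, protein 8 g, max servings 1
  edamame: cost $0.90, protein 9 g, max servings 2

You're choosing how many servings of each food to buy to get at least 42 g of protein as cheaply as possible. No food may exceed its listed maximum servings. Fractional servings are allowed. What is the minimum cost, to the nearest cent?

Cost per g of protein: pasta $0.0813, edamame $0.1000, quinoa $0.1286, avocado $0.6333.
Take 1 serving of pasta: +8.0 g protein for $0.65 (total $0.65, still need 34.0 g).
Take 2 servings of edamame: +18.0 g protein for $1.80 (total $2.45, still need 16.0 g).
Take 2 servings of quinoa: +14.0 g protein for $1.80 (total $4.25, still need 2.0 g).
Take 0.6667 servings of avocado: +2.0 g protein for $1.27 (total $5.52, still need 0.0 g).
Filling from the cheapest source first is optimal under one linear minimum: $5.52.

$5.52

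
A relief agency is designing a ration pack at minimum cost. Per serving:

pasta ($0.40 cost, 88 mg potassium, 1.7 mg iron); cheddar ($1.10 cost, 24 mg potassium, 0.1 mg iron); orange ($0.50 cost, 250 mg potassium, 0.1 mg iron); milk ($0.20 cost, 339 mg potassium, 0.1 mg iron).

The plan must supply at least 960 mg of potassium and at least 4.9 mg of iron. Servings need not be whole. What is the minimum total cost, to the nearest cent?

$1.53

Compare the cost at each extreme point of the feasible region.
pasta only: max(960/88, 4.9/1.7) = 10.91 servings → $4.36.
cheddar only: max(960/24, 4.9/0.1) = 49 servings → $53.90.
orange only: max(960/250, 4.9/0.1) = 49 servings → $24.50.
milk only: max(960/339, 4.9/0.1) = 49 servings → $9.80.
pasta + cheddar with both tight: 0.675 servings and 37.52 servings → $41.55.
pasta + orange with both tight: 2.713 servings and 2.885 servings → $2.53.
pasta + milk with both tight: 2.758 servings and 2.116 servings → $1.53.
cheddar + orange: the both-tight solution has a negative serving — not a feasible corner.
cheddar + milk: the both-tight solution has a negative serving — not a feasible corner.
orange + milk: the both-tight solution has a negative serving — not a feasible corner.
Cheapest feasible corner: $1.53.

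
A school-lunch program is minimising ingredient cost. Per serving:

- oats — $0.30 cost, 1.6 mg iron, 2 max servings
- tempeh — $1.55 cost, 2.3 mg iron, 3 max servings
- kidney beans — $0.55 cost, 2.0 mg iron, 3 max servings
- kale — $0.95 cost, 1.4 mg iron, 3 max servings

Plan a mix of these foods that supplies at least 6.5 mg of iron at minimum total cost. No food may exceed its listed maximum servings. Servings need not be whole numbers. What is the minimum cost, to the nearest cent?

Cost per mg of iron: oats $0.1875, kidney beans $0.2750, tempeh $0.6739, kale $0.6786.
Take 2 servings of oats: +3.2 mg iron for $0.60 (total $0.60, still need 3.3 mg).
Take 1.65 servings of kidney beans: +3.3 mg iron for $0.91 (total $1.51, still need 0.0 mg).
Greedy by cheapest-per-mg is optimal for a single linear constraint, so the minimum cost is $1.51.

$1.51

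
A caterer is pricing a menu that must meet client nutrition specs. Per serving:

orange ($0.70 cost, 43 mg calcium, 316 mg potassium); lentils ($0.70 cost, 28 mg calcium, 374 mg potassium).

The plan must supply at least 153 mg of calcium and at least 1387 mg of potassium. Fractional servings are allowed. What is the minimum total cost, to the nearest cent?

An LP optimum is at a vertex; with two nutrient constraints at most two foods are used. Check each candidate.
orange only: max(153/43, 1387/316) = 4.389 servings → $3.07.
lentils only: max(153/28, 1387/374) = 5.464 servings → $3.83.
orange + lentils with both tight: 2.542 servings and 1.561 servings → $2.87.
Cheapest feasible corner: $2.87.

$2.87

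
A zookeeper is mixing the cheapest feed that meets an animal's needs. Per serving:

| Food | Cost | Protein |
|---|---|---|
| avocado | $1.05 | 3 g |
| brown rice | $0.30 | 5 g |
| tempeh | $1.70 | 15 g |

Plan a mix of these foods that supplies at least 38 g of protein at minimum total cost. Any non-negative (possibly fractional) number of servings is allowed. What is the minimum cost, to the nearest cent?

Cost per g of protein: brown rice $0.0600, tempeh $0.1133, avocado $0.3500.
With no serving limits, use only brown rice: 38 g / 5 g = 7.6 servings × $0.30 = $2.28.

$2.28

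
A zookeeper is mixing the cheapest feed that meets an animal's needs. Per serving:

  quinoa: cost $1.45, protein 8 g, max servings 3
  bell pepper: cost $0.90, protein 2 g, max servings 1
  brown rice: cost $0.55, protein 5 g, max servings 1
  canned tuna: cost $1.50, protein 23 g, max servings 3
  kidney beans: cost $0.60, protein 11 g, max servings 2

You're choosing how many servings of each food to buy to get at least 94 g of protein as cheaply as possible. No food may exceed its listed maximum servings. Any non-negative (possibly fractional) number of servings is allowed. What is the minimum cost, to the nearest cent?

$6.03

Cost per g of protein: kidney beans $0.0545, canned tuna $0.0652, brown rice $0.1100, quinoa $0.1812, bell pepper $0.4500.
Take 2 servings of kidney beans: +22.0 g protein for $1.20 (total $1.20, still need 72.0 g).
Take 3 servings of canned tuna: +69.0 g protein for $4.50 (total $5.70, still need 3.0 g).
Take 0.6 servings of brown rice: +3.0 g protein for $0.33 (total $6.03, still need 0.0 g).
Filling from the cheapest source first is optimal under one linear minimum: $6.03.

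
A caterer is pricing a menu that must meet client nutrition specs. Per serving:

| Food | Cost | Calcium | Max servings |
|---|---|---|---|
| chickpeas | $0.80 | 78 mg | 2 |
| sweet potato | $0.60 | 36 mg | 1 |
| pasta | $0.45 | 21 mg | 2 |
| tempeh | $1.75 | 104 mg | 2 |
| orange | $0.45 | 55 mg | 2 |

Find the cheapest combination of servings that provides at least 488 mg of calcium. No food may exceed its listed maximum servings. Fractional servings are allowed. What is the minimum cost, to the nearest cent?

$6.23

Cost per mg of calcium: orange $0.0082, chickpeas $0.0103, sweet potato $0.0167, tempeh $0.0168, pasta $0.0214.
Take 2 servings of orange: +110.0 mg calcium for $0.90 (total $0.90, still need 378.0 mg).
Take 2 servings of chickpeas: +156.0 mg calcium for $1.60 (total $2.50, still need 222.0 mg).
Take 1 serving of sweet potato: +36.0 mg calcium for $0.60 (total $3.10, still need 186.0 mg).
Take 1.788 servings of tempeh: +186.0 mg calcium for $3.13 (total $6.23, still need 0.0 mg).
Filling from the cheapest source first is optimal under one linear minimum: $6.23.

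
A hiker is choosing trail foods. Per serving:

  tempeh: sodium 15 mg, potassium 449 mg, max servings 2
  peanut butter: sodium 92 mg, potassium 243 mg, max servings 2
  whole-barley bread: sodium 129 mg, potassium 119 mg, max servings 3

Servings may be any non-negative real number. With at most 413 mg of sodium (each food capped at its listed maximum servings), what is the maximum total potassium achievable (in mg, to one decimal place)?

1567.6 mg

Potassium per mg sodium: tempeh 29.93, peanut butter 2.641, whole-barley bread 0.9225.
Take 2 servings of tempeh: uses 30 mg sodium, +898.0 mg potassium (running total 898.0 mg).
Take 2 servings of peanut butter: uses 184 mg sodium, +486.0 mg potassium (running total 1384.0 mg).
Take 1.543 servings of whole-barley bread: uses 199 mg sodium, +183.6 mg potassium (running total 1567.6 mg).
Greedy by best ratio exhausts the sodium allowance optimally: 1567.6 mg.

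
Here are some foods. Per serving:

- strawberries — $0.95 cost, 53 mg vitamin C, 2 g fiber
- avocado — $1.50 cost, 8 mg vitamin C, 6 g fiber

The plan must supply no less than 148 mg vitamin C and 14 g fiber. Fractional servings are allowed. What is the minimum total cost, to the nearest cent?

This is a tiny linear program; its minimum lies at a vertex of the feasible set. List the vertices and price them.
strawberries only: max(148/53, 14/2) = 7 servings → $6.65.
avocado only: max(148/8, 14/6) = 18.5 servings → $27.75.
strawberries + avocado with both tight: 2.57 servings and 1.477 servings → $4.66.
Cheapest feasible corner: $4.66.

$4.66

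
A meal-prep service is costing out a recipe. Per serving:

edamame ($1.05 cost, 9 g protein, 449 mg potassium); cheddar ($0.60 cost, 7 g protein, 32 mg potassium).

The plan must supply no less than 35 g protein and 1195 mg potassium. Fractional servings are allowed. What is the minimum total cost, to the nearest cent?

For a min-cost LP with two ≥-constraints, a basic feasible solution has at most two positive variables.
edamame only: max(35/9, 1195/449) = 3.889 servings → $4.08.
cheddar only: max(35/7, 1195/32) = 37.34 servings → $22.41.
edamame + cheddar with both tight: 2.538 servings and 1.737 servings → $3.71.
Cheapest feasible corner: $3.71.

$3.71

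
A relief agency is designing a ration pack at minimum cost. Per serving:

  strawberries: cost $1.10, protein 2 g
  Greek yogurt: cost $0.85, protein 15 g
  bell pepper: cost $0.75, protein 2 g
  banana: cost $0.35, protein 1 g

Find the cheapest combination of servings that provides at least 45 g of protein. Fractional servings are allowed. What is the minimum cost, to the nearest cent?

Cost per g of protein: Greek yogurt $0.0567, banana $0.3500, bell pepper $0.3750, strawberries $0.5500.
With no serving limits, use only Greek yogurt: 45 g / 15 g = 3 servings × $0.85 = $2.55.

$2.55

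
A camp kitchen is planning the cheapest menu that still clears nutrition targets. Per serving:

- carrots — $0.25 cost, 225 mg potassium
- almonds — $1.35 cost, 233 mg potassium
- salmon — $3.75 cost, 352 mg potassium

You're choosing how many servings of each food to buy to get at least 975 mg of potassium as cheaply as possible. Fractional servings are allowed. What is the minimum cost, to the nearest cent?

Cost per mg of potassium: carrots $0.0011, almonds $0.0058, salmon $0.0107.
With no serving limits, use only carrots: 975 mg / 225 mg = 4.333 servings × $0.25 = $1.08.

$1.08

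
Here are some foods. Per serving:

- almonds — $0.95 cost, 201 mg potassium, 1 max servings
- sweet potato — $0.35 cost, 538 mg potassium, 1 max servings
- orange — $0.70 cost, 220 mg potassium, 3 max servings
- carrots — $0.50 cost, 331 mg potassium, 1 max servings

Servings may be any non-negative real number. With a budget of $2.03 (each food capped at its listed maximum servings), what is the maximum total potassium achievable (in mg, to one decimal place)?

1239.9 mg

Potassium per dollar: sweet potato 1537, carrots 662, orange 314.3, almonds 211.6.
Take 1 serving of sweet potato: spends $0.35, +538.0 mg potassium (running total 538.0 mg).
Take 1 serving of carrots: spends $0.50, +331.0 mg potassium (running total 869.0 mg).
Take 1.686 servings of orange: spends $1.18, +370.9 mg potassium (running total 1239.9 mg).
Filling greedily by potassium-per-dollar is optimal for one linear limit, giving 1239.9 mg.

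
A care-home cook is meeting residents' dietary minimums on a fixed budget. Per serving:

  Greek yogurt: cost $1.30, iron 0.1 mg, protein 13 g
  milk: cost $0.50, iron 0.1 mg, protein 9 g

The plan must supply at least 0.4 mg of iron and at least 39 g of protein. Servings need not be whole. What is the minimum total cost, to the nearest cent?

At the optimum either one food covers both requirements or two foods hit both targets exactly; no other combination can be cheaper.
Greek yogurt only: max(0.4/0.1, 39/13) = 4 servings → $5.20.
milk only: max(0.4/0.1, 39/9) = 4.333 servings → $2.17.
Greek yogurt + milk with both tight: 0.75 servings and 3.25 servings → $2.60.
The minimum over all feasible corners is $2.17.

$2.17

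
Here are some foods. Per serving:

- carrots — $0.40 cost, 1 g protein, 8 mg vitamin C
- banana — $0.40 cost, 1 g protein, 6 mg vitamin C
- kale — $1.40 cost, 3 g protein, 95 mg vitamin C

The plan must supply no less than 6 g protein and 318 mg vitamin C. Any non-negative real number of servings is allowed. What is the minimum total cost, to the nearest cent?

$4.69

The cheapest plan sits at a corner of the feasible region — with two constraints it uses at most two foods.
carrots only: max(6/1, 318/8) = 39.75 servings → $15.90.
banana only: max(6/1, 318/6) = 53 servings → $21.20.
kale only: max(6/3, 318/95) = 3.347 servings → $4.69.
carrots + banana: intersection lies outside the first quadrant.
carrots + kale: the both-tight solution has a negative serving — not a feasible corner.
banana + kale: intersection lies outside the first quadrant.
Cheapest feasible corner: $4.69.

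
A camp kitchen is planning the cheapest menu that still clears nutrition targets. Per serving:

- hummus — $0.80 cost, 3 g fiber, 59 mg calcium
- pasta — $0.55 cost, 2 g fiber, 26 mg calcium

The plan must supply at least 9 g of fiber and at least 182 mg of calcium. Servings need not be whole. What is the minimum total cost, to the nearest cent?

This is a tiny linear program; its minimum lies at a vertex of the feasible set. List the vertices and price them.
hummus only: max(9/3, 182/59) = 3.085 servings → $2.47.
pasta only: max(9/2, 182/26) = 7 servings → $3.85.
hummus + pasta with both targets exact would need a negative amount; discard.
The minimum over all feasible corners is $2.47.

$2.47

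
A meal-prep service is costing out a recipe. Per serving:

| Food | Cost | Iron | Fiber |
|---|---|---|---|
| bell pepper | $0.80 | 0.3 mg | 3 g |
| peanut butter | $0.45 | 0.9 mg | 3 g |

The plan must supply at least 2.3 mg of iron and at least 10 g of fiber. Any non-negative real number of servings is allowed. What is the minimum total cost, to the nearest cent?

$1.50

For a min-cost LP with two ≥-constraints, a basic feasible solution has at most two positive variables.
bell pepper only: max(2.3/0.3, 10/3) = 7.667 servings → $6.13.
peanut butter only: max(2.3/0.9, 10/3) = 3.333 servings → $1.50.
bell pepper + peanut butter with both tight: 1.167 servings and 2.167 servings → $1.91.
So the least-cost plan costs $1.50.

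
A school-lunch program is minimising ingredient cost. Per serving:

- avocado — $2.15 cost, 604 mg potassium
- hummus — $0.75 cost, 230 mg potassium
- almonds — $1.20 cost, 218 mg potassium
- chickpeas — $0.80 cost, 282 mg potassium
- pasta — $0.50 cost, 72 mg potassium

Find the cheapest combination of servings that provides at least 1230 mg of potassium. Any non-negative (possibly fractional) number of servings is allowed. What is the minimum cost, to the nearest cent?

Cost per mg of potassium: chickpeas $0.0028, hummus $0.0033, avocado $0.0036, almonds $0.0055, pasta $0.0069.
With no serving limits, use only chickpeas: 1230 mg / 282 mg = 4.362 servings × $0.80 = $3.49.

$3.49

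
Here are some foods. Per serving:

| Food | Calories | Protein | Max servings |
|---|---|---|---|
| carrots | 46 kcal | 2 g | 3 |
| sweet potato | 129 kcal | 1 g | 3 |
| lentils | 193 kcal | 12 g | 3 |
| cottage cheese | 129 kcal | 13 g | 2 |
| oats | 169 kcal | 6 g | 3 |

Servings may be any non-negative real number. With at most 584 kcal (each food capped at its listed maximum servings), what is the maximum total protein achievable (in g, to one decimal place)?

Protein per kcal: cottage cheese 0.1008, lentils 0.06218, carrots 0.04348, oats 0.0355, sweet potato 0.007752.
Take 2 servings of cottage cheese: uses 258 kcal, +26.0 g protein (running total 26.0 g).
Take 1.689 servings of lentils: uses 326 kcal, +20.3 g protein (running total 46.3 g).
Filling greedily by protein-per-kcal is optimal for one linear limit, giving 46.3 g.

46.3 g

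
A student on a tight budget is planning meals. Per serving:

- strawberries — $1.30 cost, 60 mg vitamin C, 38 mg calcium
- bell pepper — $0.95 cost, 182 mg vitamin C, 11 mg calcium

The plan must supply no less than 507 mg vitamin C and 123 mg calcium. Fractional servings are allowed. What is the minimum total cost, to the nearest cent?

$5.30

With two linear requirements the optimum uses one or two foods; enumerate the corners.
strawberries only: max(507/60, 123/38) = 8.45 servings → $10.98.
bell pepper only: max(507/182, 123/11) = 11.18 servings → $10.62.
strawberries + bell pepper with both tight: 2.687 servings and 1.9 servings → $5.30.
The minimum over all feasible corners is $5.30.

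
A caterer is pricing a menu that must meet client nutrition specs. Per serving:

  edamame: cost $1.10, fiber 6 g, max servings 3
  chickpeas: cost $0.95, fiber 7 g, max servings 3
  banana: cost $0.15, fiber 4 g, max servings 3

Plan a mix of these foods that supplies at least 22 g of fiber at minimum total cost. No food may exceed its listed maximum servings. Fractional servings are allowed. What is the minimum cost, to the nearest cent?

Cost per g of fiber: banana $0.0375, chickpeas $0.1357, edamame $0.1833.
Take 3 servings of banana: +12.0 g fiber for $0.45 (total $0.45, still need 10.0 g).
Take 1.429 servings of chickpeas: +10.0 g fiber for $1.36 (total $1.81, still need 0.0 g).
Filling from the cheapest source first is optimal under one linear minimum: $1.81.

$1.81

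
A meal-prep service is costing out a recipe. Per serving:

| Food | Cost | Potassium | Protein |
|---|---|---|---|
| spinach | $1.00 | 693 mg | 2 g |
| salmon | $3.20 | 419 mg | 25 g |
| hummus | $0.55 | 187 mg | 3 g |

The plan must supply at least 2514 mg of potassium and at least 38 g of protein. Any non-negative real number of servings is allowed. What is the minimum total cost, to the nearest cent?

Minimising a linear cost over {potassium ≥ 2514, protein ≥ 38, servings ≥ 0} — the optimum is at a vertex, using one or two foods.
spinach only: max(2514/693, 38/2) = 19 servings → $19.00.
salmon only: max(2514/419, 38/25) = 6 servings → $19.20.
hummus only: max(2514/187, 38/3) = 13.44 servings → $7.39.
spinach + salmon with both tight: 2.846 servings and 1.292 servings → $6.98.
spinach + hummus with both tight: 0.2557 servings and 12.5 servings → $7.13.
salmon + hummus: the both-tight solution has a negative serving — not a feasible corner.
The minimum over all feasible corners is $6.98.

$6.98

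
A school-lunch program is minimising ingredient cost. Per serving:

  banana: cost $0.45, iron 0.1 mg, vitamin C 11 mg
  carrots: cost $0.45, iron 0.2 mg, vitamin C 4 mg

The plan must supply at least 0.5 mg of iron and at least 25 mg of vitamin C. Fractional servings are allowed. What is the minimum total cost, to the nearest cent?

$1.50

Two binding constraints pin down two serving amounts, so the optimal mix uses at most two foods. The candidates are each food alone (scaled to the tighter of iron/vitamin C) and each pair with both constraints tight.
banana only: max(0.5/0.1, 25/11) = 5 servings → $2.25.
carrots only: max(0.5/0.2, 25/4) = 6.25 servings → $2.81.
banana + carrots with both tight: 1.667 servings and 1.667 servings → $1.50.
So the least-cost plan costs $1.50.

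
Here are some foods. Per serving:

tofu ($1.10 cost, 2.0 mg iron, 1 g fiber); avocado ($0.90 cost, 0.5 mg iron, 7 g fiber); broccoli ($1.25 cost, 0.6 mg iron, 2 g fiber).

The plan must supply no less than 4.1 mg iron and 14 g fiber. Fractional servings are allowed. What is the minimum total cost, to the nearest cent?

At the optimum either one food covers both requirements or two foods hit both targets exactly; no other combination can be cheaper.
tofu only: max(4.1/2.0, 14/1) = 14 servings → $15.40.
avocado only: max(4.1/0.5, 14/7) = 8.2 servings → $7.38.
broccoli only: max(4.1/0.6, 14/2) = 7 servings → $8.75.
tofu + avocado with both tight: 1.607 servings and 1.77 servings → $3.36.
tofu + broccoli with both targets exact would need a negative amount; discard.
avocado + broccoli with both tight: 0.0625 servings and 6.781 servings → $8.53.
The minimum over all feasible corners is $3.36.

$3.36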